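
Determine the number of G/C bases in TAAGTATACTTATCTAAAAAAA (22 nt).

3

Scanning the sequence gives G=1, T=7, A=12, C=2.
Total G or C: 1 + 2 = 3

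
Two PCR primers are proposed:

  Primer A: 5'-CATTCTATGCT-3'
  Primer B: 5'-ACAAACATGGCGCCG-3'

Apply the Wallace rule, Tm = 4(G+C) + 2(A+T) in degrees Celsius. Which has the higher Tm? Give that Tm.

Primer B, 48°C

Primer A: A+T=7, G+C=4 → Tm = 2(7)+4(4) = 30°C
Primer B: A+T=6, G+C=9 → Tm = 2(6)+4(9) = 48°C
30°C vs 48°C → primer B is higher.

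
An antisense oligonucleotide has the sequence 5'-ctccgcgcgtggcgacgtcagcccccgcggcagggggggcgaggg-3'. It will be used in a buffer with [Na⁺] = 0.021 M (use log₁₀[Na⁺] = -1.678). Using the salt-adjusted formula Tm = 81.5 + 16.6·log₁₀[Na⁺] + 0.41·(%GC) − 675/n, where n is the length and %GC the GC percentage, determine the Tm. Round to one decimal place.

Length n = 45. Base counts: T=3, C=16, A=4, G=22
G+C = 38, so %GC = 38/45 × 100 = 84.444%
Salt term: 16.6 × (-1.678) = -27.855
GC term: 0.41 × 84.444 = 34.622; length term: −675/45 = −15
Tm = 81.5 + (-27.855) + 34.622 − 15 = 73.267 → 73.3°C

73.3°C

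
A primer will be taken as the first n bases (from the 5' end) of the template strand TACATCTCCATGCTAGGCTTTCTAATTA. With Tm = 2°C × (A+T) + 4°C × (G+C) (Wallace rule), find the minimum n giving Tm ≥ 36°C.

First 12 bases: TACATCTCCATG → Tm = 34°C (< 36°C)
First 13 bases: TACATCTCCATGC → Tm = 38°C (≥ 36°C)
Since every base adds ≥2°C, Tm only increases with n, so the threshold is first crossed at n = 13.

n = 13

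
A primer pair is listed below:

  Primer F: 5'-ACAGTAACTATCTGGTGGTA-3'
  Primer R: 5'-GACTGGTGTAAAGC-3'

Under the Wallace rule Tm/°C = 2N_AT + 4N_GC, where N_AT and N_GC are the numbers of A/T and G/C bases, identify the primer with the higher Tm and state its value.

Primer F: A+T=12, G+C=8 → Tm = 2(12)+4(8) = 56°C
Primer R: A+T=7, G+C=7 → Tm = 2(7)+4(7) = 42°C
56°C vs 42°C → primer F is higher.

Primer F, 56°C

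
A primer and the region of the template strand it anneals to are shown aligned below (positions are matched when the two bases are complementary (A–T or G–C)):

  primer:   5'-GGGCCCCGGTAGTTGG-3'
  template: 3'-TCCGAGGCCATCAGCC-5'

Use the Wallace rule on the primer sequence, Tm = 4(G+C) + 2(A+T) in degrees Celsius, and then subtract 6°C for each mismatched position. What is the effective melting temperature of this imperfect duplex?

Primer base counts: A=1, T=3, G=8, C=4 → A+T=4, G+C=12
Perfect-match Tm = 2(4) + 4(12) = 8 + 48 = 56°C
Mismatches (positions where the bases are not complementary): 3 (at positions 1, 5, 14)
Effective Tm = 56 − 3×6 = 56 − 18 = 38°C

38°C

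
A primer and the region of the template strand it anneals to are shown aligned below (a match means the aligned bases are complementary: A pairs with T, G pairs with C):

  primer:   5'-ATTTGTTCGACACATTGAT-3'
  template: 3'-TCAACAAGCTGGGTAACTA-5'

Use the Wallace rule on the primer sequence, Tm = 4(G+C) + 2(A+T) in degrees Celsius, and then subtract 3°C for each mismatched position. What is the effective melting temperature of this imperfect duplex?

44°C

Primer base counts: A=5, T=8, G=3, C=3 → A+T=13, G+C=6
Perfect-match Tm = 2(13) + 4(6) = 26 + 24 = 50°C
Mismatches (positions where the bases are not complementary): 2 (at positions 2, 12)
Effective Tm = 50 − 2×3 = 50 − 6 = 44°C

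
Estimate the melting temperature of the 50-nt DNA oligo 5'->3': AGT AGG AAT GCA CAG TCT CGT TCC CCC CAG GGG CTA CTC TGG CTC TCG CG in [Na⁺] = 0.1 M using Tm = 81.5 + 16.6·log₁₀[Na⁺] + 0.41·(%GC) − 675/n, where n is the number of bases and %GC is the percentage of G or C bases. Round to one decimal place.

76.8°C

Length n = 50. Scanning the sequence gives C=17, T=11, G=14, A=8.
G+C = 31, so %GC = 31/50 × 100 = 62%
Salt term: 16.6 × (-1) = -16.6
GC term: 0.41 × 62 = 25.42; length term: −675/50 = −13.5
Tm = 81.5 + (-16.6) + 25.42 − 13.5 = 76.82 → 76.8°C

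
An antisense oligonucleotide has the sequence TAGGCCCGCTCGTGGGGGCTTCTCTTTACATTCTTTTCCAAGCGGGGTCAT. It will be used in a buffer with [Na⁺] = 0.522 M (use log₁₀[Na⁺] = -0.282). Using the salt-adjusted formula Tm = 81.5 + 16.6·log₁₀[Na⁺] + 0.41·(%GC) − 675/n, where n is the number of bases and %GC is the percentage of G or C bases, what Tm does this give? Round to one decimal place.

Length n = 51. Base counts: C=14, G=14, T=17, A=6
G+C = 28, so %GC = 28/51 × 100 = 54.902%
Salt term: 16.6 × (-0.282) = -4.681
GC term: 0.41 × 54.902 = 22.51; length term: −675/51 = −13.235
Tm = 81.5 + (-4.681) + 22.51 − 13.235 = 86.094 → 86.1°C

86.1°C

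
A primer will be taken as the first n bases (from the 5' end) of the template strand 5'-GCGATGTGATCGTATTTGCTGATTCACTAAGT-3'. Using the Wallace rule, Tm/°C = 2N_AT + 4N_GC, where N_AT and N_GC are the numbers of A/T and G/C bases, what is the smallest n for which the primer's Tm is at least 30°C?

n = 10

First 9 bases: GCGATGTGA → Tm = 28°C (< 30°C)
First 10 bases: GCGATGTGAT → Tm = 30°C (≥ 30°C)
Each additional base adds 2°C (A/T) or 4°C (G/C), so Tm is non-decreasing in n; n = 10 is the first length to reach 30°C.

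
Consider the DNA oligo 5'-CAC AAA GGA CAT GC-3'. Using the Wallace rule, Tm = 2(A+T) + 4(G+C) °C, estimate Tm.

42°C

G=3, T=1, C=4, A=6
A+T = 7, G+C = 7
Tm = 2(7) + 4(7) = 14 + 28 = 42°C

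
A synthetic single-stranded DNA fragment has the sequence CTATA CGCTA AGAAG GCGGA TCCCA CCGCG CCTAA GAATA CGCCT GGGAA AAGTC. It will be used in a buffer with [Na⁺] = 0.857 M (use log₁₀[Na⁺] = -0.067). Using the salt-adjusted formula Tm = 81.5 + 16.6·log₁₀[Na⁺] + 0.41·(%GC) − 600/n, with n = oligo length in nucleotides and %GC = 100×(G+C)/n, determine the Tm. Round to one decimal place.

91.8°C

Length n = 55. Counting bases: C=16, A=17, T=8, G=14
G+C = 30, so %GC = 30/55 × 100 = 54.545%
Salt term: 16.6 × (-0.067) = -1.112
GC term: 0.41 × 54.545 = 22.363; length term: −600/55 = −10.909
Tm = 81.5 + (-1.112) + 22.363 − 10.909 = 91.842 → 91.8°C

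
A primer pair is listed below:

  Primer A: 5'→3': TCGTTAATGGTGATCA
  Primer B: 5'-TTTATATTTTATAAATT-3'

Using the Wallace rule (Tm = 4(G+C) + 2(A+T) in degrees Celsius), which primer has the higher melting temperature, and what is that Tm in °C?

Primer A, 44°C

Primer A: A+T=10, G+C=6 → Tm = 2(10)+4(6) = 44°C
Primer B: A+T=17, G+C=0 → Tm = 2(17)+4(0) = 34°C
44°C vs 34°C → primer A is higher.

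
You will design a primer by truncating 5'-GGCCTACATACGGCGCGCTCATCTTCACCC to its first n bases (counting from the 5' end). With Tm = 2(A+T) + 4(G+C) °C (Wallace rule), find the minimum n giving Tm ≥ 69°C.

n = 21

First 20 bases: GGCCTACATACGGCGCGCTC → Tm = 68°C (< 69°C)
First 21 bases: GGCCTACATACGGCGCGCTCA → Tm = 70°C (≥ 69°C)
Since every base adds ≥2°C, Tm only increases with n, so the threshold is first crossed at n = 21.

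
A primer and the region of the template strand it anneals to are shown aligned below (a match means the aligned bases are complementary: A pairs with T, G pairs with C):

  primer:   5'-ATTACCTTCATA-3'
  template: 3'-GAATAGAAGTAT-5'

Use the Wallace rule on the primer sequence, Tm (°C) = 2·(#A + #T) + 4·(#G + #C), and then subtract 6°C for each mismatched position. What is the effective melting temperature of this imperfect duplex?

Primer base counts: A=4, T=5, G=0, C=3 → A+T=9, G+C=3
Perfect-match Tm = 2(9) + 4(3) = 18 + 12 = 30°C
Mismatches (positions where the bases are not complementary): 2 (at positions 1, 5)
Effective Tm = 30 − 2×6 = 30 − 12 = 18°C

18°C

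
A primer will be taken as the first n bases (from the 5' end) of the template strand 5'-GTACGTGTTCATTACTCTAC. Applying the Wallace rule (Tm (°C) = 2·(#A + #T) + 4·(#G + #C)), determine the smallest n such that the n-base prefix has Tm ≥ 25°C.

n = 9

First 8 bases: GTACGTGT → Tm = 24°C (< 25°C)
First 9 bases: GTACGTGTT → Tm = 26°C (≥ 25°C)
Since every base adds ≥2°C, Tm only increases with n, so the threshold is first crossed at n = 9.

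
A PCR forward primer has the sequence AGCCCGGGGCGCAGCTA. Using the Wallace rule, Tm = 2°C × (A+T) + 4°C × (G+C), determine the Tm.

60°C

Counting bases: T=1, C=6, A=3, G=7
AT pairs contribute 4, GC pairs contribute 13.
Tm = 4·13 + 2·4 = 52 + 8 = 60°C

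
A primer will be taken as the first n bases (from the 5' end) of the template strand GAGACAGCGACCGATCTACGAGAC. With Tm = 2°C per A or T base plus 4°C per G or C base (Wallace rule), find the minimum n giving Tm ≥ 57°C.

First 18 bases: GAGACAGCGACCGATCTA → Tm = 56°C (< 57°C)
First 19 bases: GAGACAGCGACCGATCTAC → Tm = 60°C (≥ 57°C)
Each additional base adds 2°C (A/T) or 4°C (G/C), so Tm is non-decreasing in n; n = 19 is the first length to reach 57°C.

n = 19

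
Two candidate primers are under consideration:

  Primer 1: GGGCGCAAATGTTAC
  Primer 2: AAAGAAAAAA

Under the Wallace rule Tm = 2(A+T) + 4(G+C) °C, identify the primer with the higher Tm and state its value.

Primer 1, 46°C

Primer 1: A+T=7, G+C=8 → Tm = 2(7)+4(8) = 46°C
Primer 2: A+T=9, G+C=1 → Tm = 2(9)+4(1) = 22°C
46°C vs 22°C → primer 1 is higher.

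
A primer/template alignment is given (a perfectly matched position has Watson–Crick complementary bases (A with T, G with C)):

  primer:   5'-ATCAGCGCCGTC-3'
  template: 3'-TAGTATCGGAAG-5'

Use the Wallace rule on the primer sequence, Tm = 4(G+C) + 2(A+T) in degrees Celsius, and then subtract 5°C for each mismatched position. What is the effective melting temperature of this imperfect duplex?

25°C

Primer base counts: A=2, T=2, G=3, C=5 → A+T=4, G+C=8
Perfect-match Tm = 2(4) + 4(8) = 8 + 32 = 40°C
Mismatches (positions where the bases are not complementary): 3 (at positions 5, 6, 10)
Effective Tm = 40 − 3×5 = 40 − 15 = 25°C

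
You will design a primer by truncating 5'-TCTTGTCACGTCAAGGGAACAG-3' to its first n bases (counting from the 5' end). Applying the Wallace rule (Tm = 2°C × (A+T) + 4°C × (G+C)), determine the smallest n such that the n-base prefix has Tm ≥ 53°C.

First 17 bases: TCTTGTCACGTCAAGGG → Tm = 52°C (< 53°C)
First 18 bases: TCTTGTCACGTCAAGGGA → Tm = 54°C (≥ 53°C)
Since every base adds ≥2°C, Tm only increases with n, so the threshold is first crossed at n = 18.

n = 18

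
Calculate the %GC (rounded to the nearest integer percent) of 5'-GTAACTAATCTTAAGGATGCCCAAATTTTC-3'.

33%

Base counts: T=10, G=4, A=10, C=6
G+C = 4 + 6 = 10 out of 30 bases
%GC = 10/30 × 100 = 33.33% ≈ 33%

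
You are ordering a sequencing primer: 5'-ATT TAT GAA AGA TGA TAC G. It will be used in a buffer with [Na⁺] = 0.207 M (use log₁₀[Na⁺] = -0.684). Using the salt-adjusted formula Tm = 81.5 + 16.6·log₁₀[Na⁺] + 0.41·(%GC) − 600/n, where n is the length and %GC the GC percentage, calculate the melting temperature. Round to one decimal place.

49.4°C

Length n = 19. Counting bases: T=6, G=4, A=8, C=1
G+C = 5, so %GC = 5/19 × 100 = 26.316%
Salt term: 16.6 × (-0.684) = -11.354
GC term: 0.41 × 26.316 = 10.79; length term: −600/19 = −31.579
Tm = 81.5 + (-11.354) + 10.79 − 31.579 = 49.357 → 49.4°C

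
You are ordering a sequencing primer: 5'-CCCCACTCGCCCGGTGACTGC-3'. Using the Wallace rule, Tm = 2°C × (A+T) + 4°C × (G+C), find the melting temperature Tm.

74°C

Counting bases: A=2, T=3, C=11, G=5
AT pairs contribute 5, GC pairs contribute 16.
Tm = 2(5) + 4(16) = 10 + 64 = 74°C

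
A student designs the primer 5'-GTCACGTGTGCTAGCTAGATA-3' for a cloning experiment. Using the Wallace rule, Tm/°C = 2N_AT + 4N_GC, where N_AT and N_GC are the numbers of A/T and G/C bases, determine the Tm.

Counting bases: T=6, C=4, A=5, G=6
So N_AT = 11 and N_GC = 10.
Tm = 4·10 + 2·11 = 40 + 22 = 62°C

62°C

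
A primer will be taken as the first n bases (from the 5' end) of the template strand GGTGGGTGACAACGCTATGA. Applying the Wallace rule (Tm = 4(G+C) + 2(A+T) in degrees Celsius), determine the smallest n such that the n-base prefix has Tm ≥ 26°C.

n = 8

First 7 bases: GGTGGGT → Tm = 24°C (< 26°C)
First 8 bases: GGTGGGTG → Tm = 28°C (≥ 26°C)
Each additional base adds 2°C (A/T) or 4°C (G/C), so Tm is non-decreasing in n; n = 8 is the first length to reach 26°C.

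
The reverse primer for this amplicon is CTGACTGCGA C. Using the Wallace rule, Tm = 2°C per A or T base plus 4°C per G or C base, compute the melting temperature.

Counting bases: C=4, G=3, T=2, A=2
So N_AT = 4 and N_GC = 7.
Tm = 2(4) + 4(7) = 8 + 28 = 36°C

36°C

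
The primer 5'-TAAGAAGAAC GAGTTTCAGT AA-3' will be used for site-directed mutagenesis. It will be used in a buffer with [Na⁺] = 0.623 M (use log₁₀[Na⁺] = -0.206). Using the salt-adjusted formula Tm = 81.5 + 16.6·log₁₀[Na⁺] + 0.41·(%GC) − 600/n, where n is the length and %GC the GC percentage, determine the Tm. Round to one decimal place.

Length n = 22. Counting bases: C=2, G=5, T=5, A=10
G+C = 7, so %GC = 7/22 × 100 = 31.818%
Salt term: 16.6 × (-0.206) = -3.42
GC term: 0.41 × 31.818 = 13.045; length term: −600/22 = −27.273
Tm = 81.5 + (-3.42) + 13.045 − 27.273 = 63.852 → 63.9°C

63.9°C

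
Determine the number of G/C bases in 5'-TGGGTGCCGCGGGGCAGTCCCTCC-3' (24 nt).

A=1, T=4, G=10, C=9
Total G or C: 10 + 9 = 19

19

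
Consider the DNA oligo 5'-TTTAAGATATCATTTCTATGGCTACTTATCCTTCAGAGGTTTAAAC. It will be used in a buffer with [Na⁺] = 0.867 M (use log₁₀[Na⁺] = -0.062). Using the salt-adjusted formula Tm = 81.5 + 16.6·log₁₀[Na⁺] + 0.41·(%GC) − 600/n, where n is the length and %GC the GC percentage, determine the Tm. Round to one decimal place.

Length n = 46. Counting bases: C=8, G=6, A=13, T=19
G+C = 14, so %GC = 14/46 × 100 = 30.435%
Salt term: 16.6 × (-0.062) = -1.029
GC term: 0.41 × 30.435 = 12.478; length term: −600/46 = −13.043
Tm = 81.5 + (-1.029) + 12.478 − 13.043 = 79.906 → 79.9°C

79.9°C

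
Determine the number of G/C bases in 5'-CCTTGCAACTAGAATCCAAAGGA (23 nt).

T=4, A=9, C=6, G=4
Total G or C: 4 + 6 = 10

10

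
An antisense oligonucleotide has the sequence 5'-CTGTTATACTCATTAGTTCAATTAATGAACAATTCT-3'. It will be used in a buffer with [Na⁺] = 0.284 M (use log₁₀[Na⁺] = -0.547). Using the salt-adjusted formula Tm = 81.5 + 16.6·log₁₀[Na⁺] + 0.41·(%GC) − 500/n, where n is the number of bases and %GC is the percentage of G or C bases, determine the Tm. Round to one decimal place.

68.8°C

Length n = 36. A=12, C=6, G=3, T=15
G+C = 9, so %GC = 9/36 × 100 = 25%
Salt term: 16.6 × (-0.547) = -9.08
GC term: 0.41 × 25 = 10.25; length term: −500/36 = −13.889
Tm = 81.5 + (-9.08) + 10.25 − 13.889 = 68.781 → 68.8°C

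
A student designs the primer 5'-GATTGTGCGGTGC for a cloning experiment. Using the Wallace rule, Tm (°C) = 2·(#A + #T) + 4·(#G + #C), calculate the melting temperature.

Base counts: T=4, A=1, C=2, G=6
A+T = 5, G+C = 8
Tm = 2×5 + 4×8 = 42°C

42°C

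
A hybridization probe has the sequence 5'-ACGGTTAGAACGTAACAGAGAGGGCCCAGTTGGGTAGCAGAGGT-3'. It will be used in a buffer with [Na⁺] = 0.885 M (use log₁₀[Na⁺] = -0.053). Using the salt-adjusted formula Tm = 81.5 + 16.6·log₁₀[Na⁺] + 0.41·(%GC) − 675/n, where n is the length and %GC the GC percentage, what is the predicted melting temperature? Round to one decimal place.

87.6°C

Length n = 44. T=7, G=17, C=7, A=13
G+C = 24, so %GC = 24/44 × 100 = 54.545%
Salt term: 16.6 × (-0.053) = -0.88
GC term: 0.41 × 54.545 = 22.363; length term: −675/44 = −15.341
Tm = 81.5 + (-0.88) + 22.363 − 15.341 = 87.642 → 87.6°C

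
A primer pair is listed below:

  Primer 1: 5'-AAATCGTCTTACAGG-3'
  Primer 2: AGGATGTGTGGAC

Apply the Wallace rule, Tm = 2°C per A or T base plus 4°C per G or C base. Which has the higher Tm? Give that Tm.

Primer 1: A+T=9, G+C=6 → Tm = 2(9)+4(6) = 42°C
Primer 2: A+T=6, G+C=7 → Tm = 2(6)+4(7) = 40°C
42°C vs 40°C → primer 1 is higher.

Primer 1, 42°C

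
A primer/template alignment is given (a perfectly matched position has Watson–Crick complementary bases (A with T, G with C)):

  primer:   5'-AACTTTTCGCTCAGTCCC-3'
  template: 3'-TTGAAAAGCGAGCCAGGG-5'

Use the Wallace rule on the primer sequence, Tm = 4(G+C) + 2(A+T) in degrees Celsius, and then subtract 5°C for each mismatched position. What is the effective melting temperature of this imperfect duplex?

Primer base counts: A=3, T=6, G=2, C=7 → A+T=9, G+C=9
Perfect-match Tm = 2(9) + 4(9) = 18 + 36 = 54°C
Mismatches (positions where the bases are not complementary): 1 (at position 13)
Effective Tm = 54 − 1×5 = 54 − 5 = 49°C

49°C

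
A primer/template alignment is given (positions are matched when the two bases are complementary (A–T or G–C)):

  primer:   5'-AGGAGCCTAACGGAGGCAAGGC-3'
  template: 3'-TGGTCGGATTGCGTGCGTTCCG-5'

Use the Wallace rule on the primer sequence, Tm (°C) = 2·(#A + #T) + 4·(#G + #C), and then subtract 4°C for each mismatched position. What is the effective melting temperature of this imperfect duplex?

Primer base counts: A=7, T=1, G=9, C=5 → A+T=8, G+C=14
Perfect-match Tm = 2(8) + 4(14) = 16 + 56 = 72°C
Mismatches (positions where the bases are not complementary): 4 (at positions 2, 3, 13, 15)
Effective Tm = 72 − 4×4 = 72 − 16 = 56°C

56°C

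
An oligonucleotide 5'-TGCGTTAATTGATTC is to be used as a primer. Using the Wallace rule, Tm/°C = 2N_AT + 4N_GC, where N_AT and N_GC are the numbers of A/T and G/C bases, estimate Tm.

Base counts: A=3, T=7, G=3, C=2
A+T = 10, G+C = 5
Tm = 2×10 + 4×5 = 40°C

40°C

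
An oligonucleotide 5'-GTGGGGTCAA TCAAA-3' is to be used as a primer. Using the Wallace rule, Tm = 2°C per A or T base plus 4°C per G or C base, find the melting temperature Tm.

44°C

Base counts: T=3, A=5, G=5, C=2
A+T = 8, G+C = 7
Tm = 4·7 + 2·8 = 28 + 16 = 44°C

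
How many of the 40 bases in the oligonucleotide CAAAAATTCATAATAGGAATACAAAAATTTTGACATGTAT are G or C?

8

Counting bases: T=12, C=4, G=4, A=20
Total G or C: 4 + 4 = 8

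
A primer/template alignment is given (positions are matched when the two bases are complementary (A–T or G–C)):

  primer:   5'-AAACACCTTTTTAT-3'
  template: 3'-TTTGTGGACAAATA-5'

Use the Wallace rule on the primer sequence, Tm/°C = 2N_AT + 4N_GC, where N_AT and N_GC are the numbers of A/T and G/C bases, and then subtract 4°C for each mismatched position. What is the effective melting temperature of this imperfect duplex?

Primer base counts: A=5, T=6, G=0, C=3 → A+T=11, G+C=3
Perfect-match Tm = 2(11) + 4(3) = 22 + 12 = 34°C
Mismatches (positions where the bases are not complementary): 1 (at position 9)
Effective Tm = 34 − 1×4 = 34 − 4 = 30°C

30°C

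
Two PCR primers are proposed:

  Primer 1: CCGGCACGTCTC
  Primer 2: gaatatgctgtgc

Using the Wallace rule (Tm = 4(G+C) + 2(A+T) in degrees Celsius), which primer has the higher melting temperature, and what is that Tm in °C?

Primer 1: A+T=3, G+C=9 → Tm = 2(3)+4(9) = 42°C
Primer 2: A+T=7, G+C=6 → Tm = 2(7)+4(6) = 38°C
42°C vs 38°C → primer 1 is higher.

Primer 1, 42°C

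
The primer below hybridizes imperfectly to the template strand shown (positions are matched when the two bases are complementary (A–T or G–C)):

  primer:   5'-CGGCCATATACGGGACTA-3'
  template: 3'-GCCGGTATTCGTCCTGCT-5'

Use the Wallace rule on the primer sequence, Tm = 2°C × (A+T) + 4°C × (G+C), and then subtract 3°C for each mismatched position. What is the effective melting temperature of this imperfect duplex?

44°C

Primer base counts: A=5, T=3, G=5, C=5 → A+T=8, G+C=10
Perfect-match Tm = 2(8) + 4(10) = 16 + 40 = 56°C
Mismatches (positions where the bases are not complementary): 4 (at positions 9, 10, 12, 17)
Effective Tm = 56 − 4×3 = 56 − 12 = 44°C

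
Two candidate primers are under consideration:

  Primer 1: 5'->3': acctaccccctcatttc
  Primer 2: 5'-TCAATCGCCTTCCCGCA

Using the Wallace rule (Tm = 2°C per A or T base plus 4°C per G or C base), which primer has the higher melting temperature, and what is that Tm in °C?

Primer 1: A+T=8, G+C=9 → Tm = 2(8)+4(9) = 52°C
Primer 2: A+T=7, G+C=10 → Tm = 2(7)+4(10) = 54°C
52°C vs 54°C → primer 2 is higher.

Primer 2, 54°C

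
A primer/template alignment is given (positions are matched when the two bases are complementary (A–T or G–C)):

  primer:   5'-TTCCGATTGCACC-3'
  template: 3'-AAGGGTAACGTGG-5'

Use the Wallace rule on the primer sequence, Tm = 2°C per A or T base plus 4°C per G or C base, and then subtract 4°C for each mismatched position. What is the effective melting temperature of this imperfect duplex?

36°C

Primer base counts: A=2, T=4, G=2, C=5 → A+T=6, G+C=7
Perfect-match Tm = 2(6) + 4(7) = 12 + 28 = 40°C
Mismatches (positions where the bases are not complementary): 1 (at position 5)
Effective Tm = 40 − 1×4 = 40 − 4 = 36°C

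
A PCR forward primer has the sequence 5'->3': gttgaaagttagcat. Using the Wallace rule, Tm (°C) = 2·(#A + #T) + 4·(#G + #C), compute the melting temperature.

40°C

Counting bases: C=1, A=5, G=4, T=5
A+T = 10, G+C = 5
Tm = 4·5 + 2·10 = 20 + 20 = 40°C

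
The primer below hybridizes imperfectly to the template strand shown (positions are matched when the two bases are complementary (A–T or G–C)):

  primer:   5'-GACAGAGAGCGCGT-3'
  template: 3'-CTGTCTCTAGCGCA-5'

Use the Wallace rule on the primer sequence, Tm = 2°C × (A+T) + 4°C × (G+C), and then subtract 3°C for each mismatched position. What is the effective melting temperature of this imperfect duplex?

Primer base counts: A=4, T=1, G=6, C=3 → A+T=5, G+C=9
Perfect-match Tm = 2(5) + 4(9) = 10 + 36 = 46°C
Mismatches (positions where the bases are not complementary): 1 (at position 9)
Effective Tm = 46 − 1×3 = 46 − 3 = 43°C

43°C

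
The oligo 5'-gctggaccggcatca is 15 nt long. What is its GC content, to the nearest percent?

Counting bases: A=3, T=2, C=5, G=5
G+C = 5 + 5 = 10 out of 15 bases
%GC = 10/15 × 100 = 66.67% ≈ 67%

67%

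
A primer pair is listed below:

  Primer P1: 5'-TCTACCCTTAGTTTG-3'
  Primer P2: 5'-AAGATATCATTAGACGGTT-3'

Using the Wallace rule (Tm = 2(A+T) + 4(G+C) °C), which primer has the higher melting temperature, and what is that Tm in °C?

Primer P1: A+T=9, G+C=6 → Tm = 2(9)+4(6) = 42°C
Primer P2: A+T=13, G+C=6 → Tm = 2(13)+4(6) = 50°C
42°C vs 50°C → primer P2 is higher.

Primer P2, 50°C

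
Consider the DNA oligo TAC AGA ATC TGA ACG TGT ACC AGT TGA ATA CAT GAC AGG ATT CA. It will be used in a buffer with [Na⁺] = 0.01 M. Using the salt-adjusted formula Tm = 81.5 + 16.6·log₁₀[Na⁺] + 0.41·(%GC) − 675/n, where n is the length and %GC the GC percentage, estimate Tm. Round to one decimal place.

Length n = 44. T=11, C=8, A=16, G=9
G+C = 17, so %GC = 17/44 × 100 = 38.636%
Salt term: 16.6 × (-2) = -33.2
GC term: 0.41 × 38.636 = 15.841; length term: −675/44 = −15.341
Tm = 81.5 + (-33.2) + 15.841 − 15.341 = 48.8 → 48.8°C

48.8°C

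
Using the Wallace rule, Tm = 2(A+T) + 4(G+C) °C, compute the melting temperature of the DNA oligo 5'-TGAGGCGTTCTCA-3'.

Base counts: A=2, T=4, C=3, G=4
So N_AT = 6 and N_GC = 7.
Tm = 2×6 + 4×7 = 40°C

40°C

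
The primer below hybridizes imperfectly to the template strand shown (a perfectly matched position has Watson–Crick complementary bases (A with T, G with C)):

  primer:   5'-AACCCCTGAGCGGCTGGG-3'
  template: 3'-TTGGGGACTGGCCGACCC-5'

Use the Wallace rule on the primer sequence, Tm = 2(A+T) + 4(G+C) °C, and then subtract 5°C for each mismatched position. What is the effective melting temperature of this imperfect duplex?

Primer base counts: A=3, T=2, G=7, C=6 → A+T=5, G+C=13
Perfect-match Tm = 2(5) + 4(13) = 10 + 52 = 62°C
Mismatches (positions where the bases are not complementary): 1 (at position 10)
Effective Tm = 62 − 1×5 = 62 − 5 = 57°C

57°C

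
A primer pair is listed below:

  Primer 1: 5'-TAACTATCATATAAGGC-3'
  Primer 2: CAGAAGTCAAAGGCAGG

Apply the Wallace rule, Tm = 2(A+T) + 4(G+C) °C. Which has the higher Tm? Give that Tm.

Primer 2, 52°C

Primer 1: A+T=12, G+C=5 → Tm = 2(12)+4(5) = 44°C
Primer 2: A+T=8, G+C=9 → Tm = 2(8)+4(9) = 52°C
44°C vs 52°C → primer 2 is higher.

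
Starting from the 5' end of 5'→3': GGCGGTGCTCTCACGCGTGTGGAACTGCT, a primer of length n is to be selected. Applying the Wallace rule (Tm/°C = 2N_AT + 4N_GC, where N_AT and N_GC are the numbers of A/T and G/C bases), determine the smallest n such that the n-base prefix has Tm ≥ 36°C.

n = 10

First 9 bases: GGCGGTGCT → Tm = 32°C (< 36°C)
First 10 bases: GGCGGTGCTC → Tm = 36°C (≥ 36°C)
Each additional base adds 2°C (A/T) or 4°C (G/C), so Tm is non-decreasing in n; n = 10 is the first length to reach 36°C.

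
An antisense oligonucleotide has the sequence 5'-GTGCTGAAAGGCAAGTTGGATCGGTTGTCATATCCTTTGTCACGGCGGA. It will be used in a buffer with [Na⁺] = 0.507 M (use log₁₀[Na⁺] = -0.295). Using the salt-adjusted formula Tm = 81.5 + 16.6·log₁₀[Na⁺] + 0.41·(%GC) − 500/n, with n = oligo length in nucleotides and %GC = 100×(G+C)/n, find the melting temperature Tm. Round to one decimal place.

Length n = 49. Scanning the sequence gives G=16, C=9, T=14, A=10.
G+C = 25, so %GC = 25/49 × 100 = 51.02%
Salt term: 16.6 × (-0.295) = -4.897
GC term: 0.41 × 51.02 = 20.918; length term: −500/49 = −10.204
Tm = 81.5 + (-4.897) + 20.918 − 10.204 = 87.317 → 87.3°C

87.3°C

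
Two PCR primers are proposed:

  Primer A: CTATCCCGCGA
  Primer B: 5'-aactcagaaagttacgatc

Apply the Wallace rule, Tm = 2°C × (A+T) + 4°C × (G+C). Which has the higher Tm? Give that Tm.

Primer A: A+T=4, G+C=7 → Tm = 2(4)+4(7) = 36°C
Primer B: A+T=12, G+C=7 → Tm = 2(12)+4(7) = 52°C
36°C vs 52°C → primer B is higher.

Primer B, 52°C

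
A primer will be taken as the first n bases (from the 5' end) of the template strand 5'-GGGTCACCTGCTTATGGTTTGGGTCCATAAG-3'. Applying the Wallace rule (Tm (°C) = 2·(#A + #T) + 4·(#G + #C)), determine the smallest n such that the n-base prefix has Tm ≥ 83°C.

First 26 bases: GGGTCACCTGCTTATGGTTTGGGTCC → Tm = 82°C (< 83°C)
First 27 bases: GGGTCACCTGCTTATGGTTTGGGTCCA → Tm = 84°C (≥ 83°C)
Each additional base adds 2°C (A/T) or 4°C (G/C), so Tm is non-decreasing in n; n = 27 is the first length to reach 83°C.

n = 27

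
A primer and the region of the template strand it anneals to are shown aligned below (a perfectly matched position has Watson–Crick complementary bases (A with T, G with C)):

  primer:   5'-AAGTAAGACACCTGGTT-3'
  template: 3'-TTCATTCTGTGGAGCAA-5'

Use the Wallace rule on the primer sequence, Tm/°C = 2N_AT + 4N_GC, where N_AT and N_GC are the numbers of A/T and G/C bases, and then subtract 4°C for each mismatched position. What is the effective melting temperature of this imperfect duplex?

Primer base counts: A=6, T=4, G=4, C=3 → A+T=10, G+C=7
Perfect-match Tm = 2(10) + 4(7) = 20 + 28 = 48°C
Mismatches (positions where the bases are not complementary): 1 (at position 14)
Effective Tm = 48 − 1×4 = 48 − 4 = 44°C

44°C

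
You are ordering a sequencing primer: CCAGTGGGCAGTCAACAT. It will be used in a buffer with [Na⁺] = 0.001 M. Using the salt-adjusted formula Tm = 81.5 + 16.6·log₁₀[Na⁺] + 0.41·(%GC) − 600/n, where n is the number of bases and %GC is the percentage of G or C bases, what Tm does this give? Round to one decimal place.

Length n = 18. Counting bases: G=5, C=5, A=5, T=3
G+C = 10, so %GC = 10/18 × 100 = 55.556%
Salt term: 16.6 × (-3) = -49.8
GC term: 0.41 × 55.556 = 22.778; length term: −600/18 = −33.333
Tm = 81.5 + (-49.8) + 22.778 − 33.333 = 21.145 → 21.1°C

21.1°C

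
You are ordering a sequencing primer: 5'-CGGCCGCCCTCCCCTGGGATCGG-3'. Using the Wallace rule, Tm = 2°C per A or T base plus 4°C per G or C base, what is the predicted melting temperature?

84°C

A=1, C=11, T=3, G=8
A+T = 4, G+C = 19
Tm = 4·19 + 2·4 = 76 + 8 = 84°C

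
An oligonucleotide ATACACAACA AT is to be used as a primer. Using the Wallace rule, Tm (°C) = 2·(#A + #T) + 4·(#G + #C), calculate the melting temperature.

Base counts: G=0, T=2, A=7, C=3
So N_AT = 9 and N_GC = 3.
Tm = 2×9 + 4×3 = 30°C

30°C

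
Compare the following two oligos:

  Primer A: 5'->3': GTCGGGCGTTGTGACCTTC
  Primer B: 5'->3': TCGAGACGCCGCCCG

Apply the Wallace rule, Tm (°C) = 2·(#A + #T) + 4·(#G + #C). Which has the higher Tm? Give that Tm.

Primer A: A+T=7, G+C=12 → Tm = 2(7)+4(12) = 62°C
Primer B: A+T=3, G+C=12 → Tm = 2(3)+4(12) = 54°C
62°C vs 54°C → primer A is higher.

Primer A, 62°C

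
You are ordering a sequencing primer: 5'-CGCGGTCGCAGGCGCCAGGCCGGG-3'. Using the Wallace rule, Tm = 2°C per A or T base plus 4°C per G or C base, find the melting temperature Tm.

90°C

Scanning the sequence gives T=1, G=12, A=2, C=9.
AT pairs contribute 3, GC pairs contribute 21.
Tm = 4·21 + 2·3 = 84 + 6 = 90°C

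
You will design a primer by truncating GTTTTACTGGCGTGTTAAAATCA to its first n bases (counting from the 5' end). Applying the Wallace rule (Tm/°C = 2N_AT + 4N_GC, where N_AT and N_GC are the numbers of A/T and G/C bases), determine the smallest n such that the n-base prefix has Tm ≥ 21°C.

n = 9

First 8 bases: GTTTTACT → Tm = 20°C (< 21°C)
First 9 bases: GTTTTACTG → Tm = 24°C (≥ 21°C)
Each additional base adds 2°C (A/T) or 4°C (G/C), so Tm is non-decreasing in n; n = 9 is the first length to reach 21°C.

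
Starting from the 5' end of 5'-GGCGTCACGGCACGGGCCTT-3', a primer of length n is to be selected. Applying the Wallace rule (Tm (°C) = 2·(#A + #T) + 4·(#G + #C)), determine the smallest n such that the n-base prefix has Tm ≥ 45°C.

First 12 bases: GGCGTCACGGCA → Tm = 42°C (< 45°C)
First 13 bases: GGCGTCACGGCAC → Tm = 46°C (≥ 45°C)
Each additional base adds 2°C (A/T) or 4°C (G/C), so Tm is non-decreasing in n; n = 13 is the first length to reach 45°C.

n = 13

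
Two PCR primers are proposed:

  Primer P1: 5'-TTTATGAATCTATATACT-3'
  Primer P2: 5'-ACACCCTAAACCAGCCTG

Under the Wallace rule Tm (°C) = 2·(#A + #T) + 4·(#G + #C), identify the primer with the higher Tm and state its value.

Primer P1: A+T=15, G+C=3 → Tm = 2(15)+4(3) = 42°C
Primer P2: A+T=8, G+C=10 → Tm = 2(8)+4(10) = 56°C
42°C vs 56°C → primer P2 is higher.

Primer P2, 56°C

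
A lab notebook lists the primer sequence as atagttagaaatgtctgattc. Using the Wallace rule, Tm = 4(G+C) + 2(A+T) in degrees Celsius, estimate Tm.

54°C

Scanning the sequence gives G=4, A=7, T=8, C=2.
AT pairs contribute 15, GC pairs contribute 6.
Tm = 2(15) + 4(6) = 30 + 24 = 54°C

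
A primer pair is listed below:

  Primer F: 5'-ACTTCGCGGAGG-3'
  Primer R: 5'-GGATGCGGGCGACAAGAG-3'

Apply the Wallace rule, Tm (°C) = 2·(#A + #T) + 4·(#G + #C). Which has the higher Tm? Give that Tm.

Primer F: A+T=4, G+C=8 → Tm = 2(4)+4(8) = 40°C
Primer R: A+T=6, G+C=12 → Tm = 2(6)+4(12) = 60°C
40°C vs 60°C → primer R is higher.

Primer R, 60°C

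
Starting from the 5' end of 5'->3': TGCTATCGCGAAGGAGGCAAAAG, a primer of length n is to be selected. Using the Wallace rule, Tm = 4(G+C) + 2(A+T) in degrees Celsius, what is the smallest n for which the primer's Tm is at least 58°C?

First 17 bases: TGCTATCGCGAAGGAGG → Tm = 54°C (< 58°C)
First 18 bases: TGCTATCGCGAAGGAGGC → Tm = 58°C (≥ 58°C)
Each additional base adds 2°C (A/T) or 4°C (G/C), so Tm is non-decreasing in n; n = 18 is the first length to reach 58°C.

n = 18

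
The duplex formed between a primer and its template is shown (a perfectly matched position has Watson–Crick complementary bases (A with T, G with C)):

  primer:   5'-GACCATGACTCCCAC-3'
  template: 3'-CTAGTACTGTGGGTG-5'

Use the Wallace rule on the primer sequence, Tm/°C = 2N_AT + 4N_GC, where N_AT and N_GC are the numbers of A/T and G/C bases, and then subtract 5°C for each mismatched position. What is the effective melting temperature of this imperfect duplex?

Primer base counts: A=4, T=2, G=2, C=7 → A+T=6, G+C=9
Perfect-match Tm = 2(6) + 4(9) = 12 + 36 = 48°C
Mismatches (positions where the bases are not complementary): 2 (at positions 3, 10)
Effective Tm = 48 − 2×5 = 48 − 10 = 38°C

38°C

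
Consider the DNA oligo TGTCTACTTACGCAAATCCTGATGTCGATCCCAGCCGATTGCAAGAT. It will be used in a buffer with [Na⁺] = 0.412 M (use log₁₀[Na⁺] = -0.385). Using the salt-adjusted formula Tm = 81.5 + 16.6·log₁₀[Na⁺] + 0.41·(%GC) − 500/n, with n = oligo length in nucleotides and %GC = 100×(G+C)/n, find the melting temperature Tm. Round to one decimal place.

Length n = 47. Counting bases: G=9, T=13, C=13, A=12
G+C = 22, so %GC = 22/47 × 100 = 46.809%
Salt term: 16.6 × (-0.385) = -6.391
GC term: 0.41 × 46.809 = 19.192; length term: −500/47 = −10.638
Tm = 81.5 + (-6.391) + 19.192 − 10.638 = 83.663 → 83.7°C

83.7°C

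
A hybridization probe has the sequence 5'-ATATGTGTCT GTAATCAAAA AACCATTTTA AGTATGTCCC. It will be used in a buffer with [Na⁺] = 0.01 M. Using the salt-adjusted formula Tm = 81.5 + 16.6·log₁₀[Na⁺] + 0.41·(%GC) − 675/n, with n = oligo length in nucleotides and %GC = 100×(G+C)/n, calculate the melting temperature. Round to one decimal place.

43.7°C

Length n = 40. Scanning the sequence gives G=5, T=14, A=14, C=7.
G+C = 12, so %GC = 12/40 × 100 = 30%
Salt term: 16.6 × (-2) = -33.2
GC term: 0.41 × 30 = 12.3; length term: −675/40 = −16.875
Tm = 81.5 + (-33.2) + 12.3 − 16.875 = 43.725 → 43.7°C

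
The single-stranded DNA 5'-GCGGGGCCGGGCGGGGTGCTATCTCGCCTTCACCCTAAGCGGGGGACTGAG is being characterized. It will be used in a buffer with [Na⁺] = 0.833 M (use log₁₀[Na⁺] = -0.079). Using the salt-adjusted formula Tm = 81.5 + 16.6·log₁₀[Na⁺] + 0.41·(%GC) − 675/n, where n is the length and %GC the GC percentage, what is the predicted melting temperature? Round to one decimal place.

Length n = 51. T=8, G=22, A=6, C=15
G+C = 37, so %GC = 37/51 × 100 = 72.549%
Salt term: 16.6 × (-0.079) = -1.311
GC term: 0.41 × 72.549 = 29.745; length term: −675/51 = −13.235
Tm = 81.5 + (-1.311) + 29.745 − 13.235 = 96.699 → 96.7°C

96.7°C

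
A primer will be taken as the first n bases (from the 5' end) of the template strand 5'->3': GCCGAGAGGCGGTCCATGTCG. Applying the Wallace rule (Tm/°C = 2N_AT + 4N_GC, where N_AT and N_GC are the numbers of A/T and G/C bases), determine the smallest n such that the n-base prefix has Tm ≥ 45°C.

n = 13

First 12 bases: GCCGAGAGGCGG → Tm = 44°C (< 45°C)
First 13 bases: GCCGAGAGGCGGT → Tm = 46°C (≥ 45°C)
Since every base adds ≥2°C, Tm only increases with n, so the threshold is first crossed at n = 13.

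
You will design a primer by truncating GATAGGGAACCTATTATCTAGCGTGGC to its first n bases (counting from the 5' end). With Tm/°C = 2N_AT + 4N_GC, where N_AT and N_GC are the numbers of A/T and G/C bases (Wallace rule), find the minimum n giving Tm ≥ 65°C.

n = 23

First 22 bases: GATAGGGAACCTATTATCTAGC → Tm = 62°C (< 65°C)
First 23 bases: GATAGGGAACCTATTATCTAGCG → Tm = 66°C (≥ 65°C)
Each additional base adds 2°C (A/T) or 4°C (G/C), so Tm is non-decreasing in n; n = 23 is the first length to reach 65°C.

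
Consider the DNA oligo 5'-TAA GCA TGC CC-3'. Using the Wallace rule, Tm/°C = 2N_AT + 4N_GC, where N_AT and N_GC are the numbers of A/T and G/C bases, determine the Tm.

34°C

Counting bases: A=3, G=2, T=2, C=4
AT pairs contribute 5, GC pairs contribute 6.
Tm = 2×5 + 4×6 = 34°C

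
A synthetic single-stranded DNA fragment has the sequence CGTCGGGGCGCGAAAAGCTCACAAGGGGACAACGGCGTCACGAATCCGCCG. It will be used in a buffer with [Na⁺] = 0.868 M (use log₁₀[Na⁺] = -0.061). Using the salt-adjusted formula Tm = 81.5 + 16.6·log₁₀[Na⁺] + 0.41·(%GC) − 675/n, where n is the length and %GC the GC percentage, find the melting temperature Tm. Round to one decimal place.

Length n = 51. Counting bases: A=13, G=18, T=4, C=16
G+C = 34, so %GC = 34/51 × 100 = 66.667%
Salt term: 16.6 × (-0.061) = -1.013
GC term: 0.41 × 66.667 = 27.333; length term: −675/51 = −13.235
Tm = 81.5 + (-1.013) + 27.333 − 13.235 = 94.585 → 94.6°C

94.6°C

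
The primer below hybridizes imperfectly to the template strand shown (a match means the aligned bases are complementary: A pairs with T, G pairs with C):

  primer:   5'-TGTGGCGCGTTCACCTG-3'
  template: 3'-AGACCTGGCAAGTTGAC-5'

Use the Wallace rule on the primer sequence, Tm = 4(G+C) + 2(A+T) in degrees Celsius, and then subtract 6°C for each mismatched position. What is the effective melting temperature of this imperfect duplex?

Primer base counts: A=1, T=5, G=6, C=5 → A+T=6, G+C=11
Perfect-match Tm = 2(6) + 4(11) = 12 + 44 = 56°C
Mismatches (positions where the bases are not complementary): 4 (at positions 2, 6, 7, 14)
Effective Tm = 56 − 4×6 = 56 − 24 = 32°C

32°C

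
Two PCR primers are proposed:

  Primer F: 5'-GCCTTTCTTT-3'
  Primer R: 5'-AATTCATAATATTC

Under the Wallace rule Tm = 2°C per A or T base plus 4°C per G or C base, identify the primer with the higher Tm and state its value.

Primer F: A+T=6, G+C=4 → Tm = 2(6)+4(4) = 28°C
Primer R: A+T=12, G+C=2 → Tm = 2(12)+4(2) = 32°C
28°C vs 32°C → primer R is higher.

Primer R, 32°C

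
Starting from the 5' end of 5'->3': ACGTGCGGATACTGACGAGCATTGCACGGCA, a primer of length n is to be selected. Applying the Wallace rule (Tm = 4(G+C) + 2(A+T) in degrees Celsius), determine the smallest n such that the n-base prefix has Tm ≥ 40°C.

First 12 bases: ACGTGCGGATAC → Tm = 38°C (< 40°C)
First 13 bases: ACGTGCGGATACT → Tm = 40°C (≥ 40°C)
Each additional base adds 2°C (A/T) or 4°C (G/C), so Tm is non-decreasing in n; n = 13 is the first length to reach 40°C.

n = 13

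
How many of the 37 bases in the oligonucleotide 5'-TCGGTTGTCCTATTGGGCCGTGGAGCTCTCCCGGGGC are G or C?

25

Counting bases: C=11, A=2, G=14, T=10
G+C = 14 + 11 = 25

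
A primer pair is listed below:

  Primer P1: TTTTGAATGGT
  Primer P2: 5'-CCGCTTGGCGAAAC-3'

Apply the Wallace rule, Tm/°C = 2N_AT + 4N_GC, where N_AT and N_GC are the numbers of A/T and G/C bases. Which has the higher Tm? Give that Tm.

Primer P1: A+T=8, G+C=3 → Tm = 2(8)+4(3) = 28°C
Primer P2: A+T=5, G+C=9 → Tm = 2(5)+4(9) = 46°C
28°C vs 46°C → primer P2 is higher.

Primer P2, 46°C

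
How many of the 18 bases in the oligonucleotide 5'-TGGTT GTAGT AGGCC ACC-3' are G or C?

Scanning the sequence gives G=6, T=5, C=4, A=3.
Total G or C: 6 + 4 = 10

10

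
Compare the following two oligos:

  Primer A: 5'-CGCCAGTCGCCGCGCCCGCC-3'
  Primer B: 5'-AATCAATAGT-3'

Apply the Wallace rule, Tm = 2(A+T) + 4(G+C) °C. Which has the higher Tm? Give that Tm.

Primer A: A+T=2, G+C=18 → Tm = 2(2)+4(18) = 76°C
Primer B: A+T=8, G+C=2 → Tm = 2(8)+4(2) = 24°C
76°C vs 24°C → primer A is higher.

Primer A, 76°C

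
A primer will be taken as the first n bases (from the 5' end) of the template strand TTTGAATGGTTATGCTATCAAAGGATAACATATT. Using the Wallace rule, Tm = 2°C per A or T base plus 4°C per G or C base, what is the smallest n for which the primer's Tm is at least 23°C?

First 8 bases: TTTGAATG → Tm = 20°C (< 23°C)
First 9 bases: TTTGAATGG → Tm = 24°C (≥ 23°C)
Each additional base adds 2°C (A/T) or 4°C (G/C), so Tm is non-decreasing in n; n = 9 is the first length to reach 23°C.

n = 9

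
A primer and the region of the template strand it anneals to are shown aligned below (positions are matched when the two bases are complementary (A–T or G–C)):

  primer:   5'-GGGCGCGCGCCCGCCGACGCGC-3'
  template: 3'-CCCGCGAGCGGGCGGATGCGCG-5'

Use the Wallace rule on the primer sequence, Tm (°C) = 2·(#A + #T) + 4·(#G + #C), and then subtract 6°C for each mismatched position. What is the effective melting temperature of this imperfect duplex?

Primer base counts: A=1, T=0, G=10, C=11 → A+T=1, G+C=21
Perfect-match Tm = 2(1) + 4(21) = 2 + 84 = 86°C
Mismatches (positions where the bases are not complementary): 2 (at positions 7, 16)
Effective Tm = 86 − 2×6 = 86 − 12 = 74°C

74°C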